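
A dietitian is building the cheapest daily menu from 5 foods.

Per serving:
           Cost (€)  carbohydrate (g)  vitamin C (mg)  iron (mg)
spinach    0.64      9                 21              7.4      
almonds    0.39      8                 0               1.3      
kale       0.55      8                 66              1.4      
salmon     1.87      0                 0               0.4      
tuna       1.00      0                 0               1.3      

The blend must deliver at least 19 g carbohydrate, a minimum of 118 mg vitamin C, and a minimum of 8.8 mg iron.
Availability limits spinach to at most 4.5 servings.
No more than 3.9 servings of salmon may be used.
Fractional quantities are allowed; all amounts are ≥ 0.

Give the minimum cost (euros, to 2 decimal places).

€1.40

Set it up as a linear program. Let x1 = servings of spinach, x2 = servings of almonds, x3 = servings of kale, x4 = servings of salmon, x5 = servings of tuna.
Minimise 0.64x1 + 0.39x2 + 0.55x3 + 1.87x4 + 1x5 with:
  9x1 + 8x2 + 8x3 ≥ 19   (carbohydrate)
  21x1 + 66x3 ≥ 118   (vitamin C)
  7.4x1 + 1.3x2 + 1.4x3 + 0.4x4 + 1.3x5 ≥ 8.8   (iron)
  x1 ≤ 4.5
  x4 ≤ 3.9
  x1, x2, x3, x4, x5 ≥ 0.
The cheapest feasible vertex uses only spinach, kale; almonds, salmon, tuna are not used. Binding constraints: vitamin C and iron.
That vertex is x1 = 0.9054, x3 = 1.5.
Total cost: 0.64·0.9054 + 0.55·1.5 = 1.4045.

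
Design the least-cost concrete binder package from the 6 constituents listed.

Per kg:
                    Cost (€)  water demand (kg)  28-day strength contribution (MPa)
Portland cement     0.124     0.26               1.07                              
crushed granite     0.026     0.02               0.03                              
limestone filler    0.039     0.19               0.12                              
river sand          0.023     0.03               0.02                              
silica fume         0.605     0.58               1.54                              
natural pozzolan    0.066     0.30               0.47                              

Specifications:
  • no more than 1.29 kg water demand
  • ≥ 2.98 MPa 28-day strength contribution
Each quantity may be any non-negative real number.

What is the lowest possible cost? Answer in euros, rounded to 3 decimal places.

€0.345

Treat it as an LP. Let x1 = kg of Portland cement, x2 = kg of crushed granite, x3 = kg of limestone filler, x4 = kg of river sand, x5 = kg of silica fume, x6 = kg of natural pozzolan.
min 0.124x1 + 0.026x2 + 0.039x3 + 0.023x4 + 0.605x5 + 0.066x6 s.t.:
  0.26x1 + 0.02x2 + 0.19x3 + 0.03x4 + 0.58x5 + 0.3x6 ≤ 1.29   (water demand)
  1.07x1 + 0.03x2 + 0.12x3 + 0.02x4 + 1.54x5 + 0.47x6 ≥ 2.98   (28-day strength contribution)
  x1, x2, x3, x4, x5, x6 ≥ 0.
The cheapest feasible vertex uses only Portland cement; crushed granite, limestone filler, river sand, silica fume, natural pozzolan are not used. The 28-day strength contribution requirement is met with equality.
Solving gives x1 = 2.785.
Total cost: 0.124·2.785 = 0.34534.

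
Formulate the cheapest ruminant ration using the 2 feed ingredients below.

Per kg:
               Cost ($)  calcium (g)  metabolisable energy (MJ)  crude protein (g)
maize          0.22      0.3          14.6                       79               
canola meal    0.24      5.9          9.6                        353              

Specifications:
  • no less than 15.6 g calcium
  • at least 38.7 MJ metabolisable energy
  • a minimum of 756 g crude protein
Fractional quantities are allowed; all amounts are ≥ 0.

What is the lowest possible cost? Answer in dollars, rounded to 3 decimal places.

Let x1 = kg of maize, x2 = kg of canola meal.
Minimise 0.22x1 + 0.24x2 subject to:
  0.3x1 + 5.9x2 ≥ 15.6   (calcium)
  14.6x1 + 9.6x2 ≥ 38.7   (metabolisable energy)
  79x1 + 353x2 ≥ 756   (crude protein)
  x1, x2 ≥ 0.
Both inputs are positive at the optimum. The calcium and metabolisable energy requirements are met with equality.
So maize = 0.9437 kg, canola meal = 2.596 kg.
Total cost: 0.22·0.9437 + 0.24·2.596 = 0.83065.

$0.831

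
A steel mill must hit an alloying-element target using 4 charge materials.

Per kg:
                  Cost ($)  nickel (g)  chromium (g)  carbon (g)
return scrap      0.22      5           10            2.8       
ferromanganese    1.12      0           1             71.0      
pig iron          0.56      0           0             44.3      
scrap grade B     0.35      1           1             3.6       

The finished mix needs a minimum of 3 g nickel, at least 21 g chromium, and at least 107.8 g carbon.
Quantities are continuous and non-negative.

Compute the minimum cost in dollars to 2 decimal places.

$1.75

Set it up as a linear program. Let x1 = kg of return scrap, x2 = kg of ferromanganese, x3 = kg of pig iron, x4 = kg of scrap grade B.
Minimize 0.22x1 + 1.12x2 + 0.56x3 + 0.35x4 subject to:
  5x1 + 1x4 ≥ 3   (nickel)
  10x1 + 1x2 + 1x4 ≥ 21   (chromium)
  2.8x1 + 71x2 + 44.3x3 + 3.6x4 ≥ 107.8   (carbon)
  x1, x2, x3, x4 ≥ 0.
At the optimum only return scrap, pig iron are positive (ferromanganese, scrap grade B = 0). The chromium and carbon requirements are met with equality.
That vertex is x1 = 2.1, x3 = 2.301.
Objective = 0.22·2.1 + 0.56·2.301 = 1.7506.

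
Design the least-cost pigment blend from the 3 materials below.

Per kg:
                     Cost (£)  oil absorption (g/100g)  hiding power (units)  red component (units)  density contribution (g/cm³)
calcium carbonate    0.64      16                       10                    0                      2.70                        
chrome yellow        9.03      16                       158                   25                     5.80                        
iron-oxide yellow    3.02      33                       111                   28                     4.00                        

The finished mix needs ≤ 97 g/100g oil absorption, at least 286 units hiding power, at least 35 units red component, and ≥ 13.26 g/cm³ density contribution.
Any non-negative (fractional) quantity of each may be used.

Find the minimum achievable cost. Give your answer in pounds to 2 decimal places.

Let x1 = kg of calcium carbonate, x2 = kg of chrome yellow, x3 = kg of iron-oxide yellow.
Minimize 0.64x1 + 9.03x2 + 3.02x3 s.t.:
  16x1 + 16x2 + 33x3 ≤ 97   (oil absorption)
  10x1 + 158x2 + 111x3 ≥ 286   (hiding power)
  25x2 + 28x3 ≥ 35   (red component)
  2.7x1 + 5.8x2 + 4x3 ≥ 13.26   (density contribution)
  x1, x2, x3 ≥ 0.
The optimal mix uses every input. There the oil absorption, hiding power, density contribution constraints are tight.
Solving gives x1 = 1.256, x2 = 0.1417, x3 = 2.262.
Cost = 0.64·1.256 + 9.03·0.1417 + 3.02·2.262 = 8.9146.

£8.91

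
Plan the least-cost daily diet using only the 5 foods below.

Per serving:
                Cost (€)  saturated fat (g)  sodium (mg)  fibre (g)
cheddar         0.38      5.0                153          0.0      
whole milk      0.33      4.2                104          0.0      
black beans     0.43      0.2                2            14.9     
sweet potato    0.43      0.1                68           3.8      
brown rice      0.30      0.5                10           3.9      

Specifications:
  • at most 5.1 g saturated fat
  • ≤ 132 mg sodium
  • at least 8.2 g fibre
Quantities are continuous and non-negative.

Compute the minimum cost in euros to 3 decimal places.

€0.237

Treat it as an LP. Let x1 = servings of cheddar, x2 = servings of whole milk, x3 = servings of black beans, x4 = servings of sweet potato, x5 = servings of brown rice.
Minimise 0.38x1 + 0.33x2 + 0.43x3 + 0.43x4 + 0.3x5 with:
  5x1 + 4.2x2 + 0.2x3 + 0.1x4 + 0.5x5 ≤ 5.1   (saturated fat)
  153x1 + 104x2 + 2x3 + 68x4 + 10x5 ≤ 132   (sodium)
  14.9x3 + 3.8x4 + 3.9x5 ≥ 8.2   (fibre)
  x1, x2, x3, x4, x5 ≥ 0.
The minimum-cost mix takes nothing from cheddar, whole milk, sweet potato, brown rice — only black beans. Binding constraint: fibre.
Solving gives x3 = 0.5503.
Objective = 0.43·0.5503 = 0.23663.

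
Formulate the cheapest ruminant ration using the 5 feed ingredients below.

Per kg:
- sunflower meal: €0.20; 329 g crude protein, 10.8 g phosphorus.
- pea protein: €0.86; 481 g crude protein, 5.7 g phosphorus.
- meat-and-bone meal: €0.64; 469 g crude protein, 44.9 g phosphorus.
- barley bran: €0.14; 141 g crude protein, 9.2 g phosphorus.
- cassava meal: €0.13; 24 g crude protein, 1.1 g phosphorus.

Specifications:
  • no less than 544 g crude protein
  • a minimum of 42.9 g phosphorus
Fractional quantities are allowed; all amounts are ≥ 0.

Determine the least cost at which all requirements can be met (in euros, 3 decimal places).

Let x1 = kg of sunflower meal, x2 = kg of pea protein, x3 = kg of meat-and-bone meal, x4 = kg of barley bran, x5 = kg of cassava meal.
Minimize 0.2x1 + 0.86x2 + 0.64x3 + 0.14x4 + 0.13x5 s.t.:
  329x1 + 481x2 + 469x3 + 141x4 + 24x5 ≥ 544   (crude protein)
  10.8x1 + 5.7x2 + 44.9x3 + 9.2x4 + 1.1x5 ≥ 42.9   (phosphorus)
  x1, x2, x3, x4, x5 ≥ 0.
The cheapest feasible vertex uses only meat-and-bone meal, barley bran; sunflower meal, pea protein, cassava meal are not used. Binding constraints: crude protein and phosphorus.
Solving gives x3 = 0.5179, x4 = 2.136.
Total cost: 0.64·0.5179 + 0.14·2.136 = 0.630496.

€0.630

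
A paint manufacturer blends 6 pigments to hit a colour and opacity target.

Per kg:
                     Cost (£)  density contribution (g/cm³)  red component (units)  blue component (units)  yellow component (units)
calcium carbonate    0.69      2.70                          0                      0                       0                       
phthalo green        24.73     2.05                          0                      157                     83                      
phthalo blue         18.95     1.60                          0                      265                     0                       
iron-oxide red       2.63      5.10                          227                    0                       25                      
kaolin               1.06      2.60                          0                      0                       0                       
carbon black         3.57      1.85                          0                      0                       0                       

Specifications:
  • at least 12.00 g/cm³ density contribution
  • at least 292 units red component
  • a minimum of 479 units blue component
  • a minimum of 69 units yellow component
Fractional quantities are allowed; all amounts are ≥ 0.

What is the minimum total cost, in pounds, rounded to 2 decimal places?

Set it up as a linear program. Let x1 = kg of calcium carbonate, x2 = kg of phthalo green, x3 = kg of phthalo blue, x4 = kg of iron-oxide red, x5 = kg of kaolin, x6 = kg of carbon black.
min 0.69x1 + 24.73x2 + 18.95x3 + 2.63x4 + 1.06x5 + 3.57x6 s.t.:
  2.7x1 + 2.05x2 + 1.6x3 + 5.1x4 + 2.6x5 + 1.85x6 ≥ 12   (density contribution)
  227x4 ≥ 292   (red component)
  157x2 + 265x3 ≥ 479   (blue component)
  83x2 + 25x4 ≥ 69   (yellow component)
  x1, x2, x3, x4, x5, x6 ≥ 0.
The optimal basis is {phthalo blue, iron-oxide red}; calcium carbonate, phthalo green, kaolin, carbon black drop out. There the blue component and yellow component constraints are tight.
So phthalo blue = 1.8075 kg, iron-oxide red = 2.76 kg.
Total cost: 18.95·1.8075 + 2.63·2.76 = 41.5109.

£41.51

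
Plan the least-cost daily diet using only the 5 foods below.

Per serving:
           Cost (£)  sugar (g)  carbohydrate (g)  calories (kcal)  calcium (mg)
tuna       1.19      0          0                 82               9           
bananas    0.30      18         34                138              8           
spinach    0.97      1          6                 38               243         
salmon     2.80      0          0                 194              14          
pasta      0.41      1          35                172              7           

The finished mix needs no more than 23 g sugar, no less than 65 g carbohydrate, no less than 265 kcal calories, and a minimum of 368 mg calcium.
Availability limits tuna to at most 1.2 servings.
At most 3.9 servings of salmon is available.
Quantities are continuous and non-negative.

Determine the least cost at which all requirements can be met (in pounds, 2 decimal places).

£1.96

Let x1 = servings of tuna, x2 = servings of bananas, x3 = servings of spinach, x4 = servings of salmon, x5 = servings of pasta.
min 1.19x1 + 0.3x2 + 0.97x3 + 2.8x4 + 0.41x5 with:
  18x2 + 1x3 + 1x5 ≤ 23   (sugar)
  34x2 + 6x3 + 35x5 ≥ 65   (carbohydrate)
  82x1 + 138x2 + 38x3 + 194x4 + 172x5 ≥ 265   (calories)
  9x1 + 8x2 + 243x3 + 14x4 + 7x5 ≥ 368   (calcium)
  x1 ≤ 1.2
  x4 ≤ 3.9
  x1, x2, x3, x4, x5 ≥ 0.
The minimum-cost mix takes nothing from tuna, salmon — only bananas, spinach, pasta. Binding constraints: sugar, carbohydrate, calcium.
So bananas = 1.17 servings, spinach = 1.462 servings, pasta = 0.4694 servings.
Objective = 0.3·1.17 + 0.97·1.462 + 0.41·0.4694 = 1.9616.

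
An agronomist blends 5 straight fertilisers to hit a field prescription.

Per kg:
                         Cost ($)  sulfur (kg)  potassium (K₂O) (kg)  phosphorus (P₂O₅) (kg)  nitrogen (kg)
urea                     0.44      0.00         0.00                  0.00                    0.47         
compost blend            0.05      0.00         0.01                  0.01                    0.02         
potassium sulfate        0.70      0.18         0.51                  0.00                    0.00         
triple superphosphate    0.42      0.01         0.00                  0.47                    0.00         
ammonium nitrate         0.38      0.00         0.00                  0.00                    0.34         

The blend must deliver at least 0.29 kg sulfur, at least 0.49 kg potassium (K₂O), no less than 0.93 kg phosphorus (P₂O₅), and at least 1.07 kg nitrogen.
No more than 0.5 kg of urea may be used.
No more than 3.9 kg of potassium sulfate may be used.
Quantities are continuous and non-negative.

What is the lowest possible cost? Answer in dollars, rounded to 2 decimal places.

This is a linear program. Let x1 = kg of urea, x2 = kg of compost blend, x3 = kg of potassium sulfate, x4 = kg of triple superphosphate, x5 = kg of ammonium nitrate.
Minimise 0.44x1 + 0.05x2 + 0.7x3 + 0.42x4 + 0.38x5 with:
  0.18x3 + 0.01x4 ≥ 0.29   (sulfur)
  0.01x2 + 0.51x3 ≥ 0.49   (potassium (K₂O))
  0.01x2 + 0.47x4 ≥ 0.93   (phosphorus (P₂O₅))
  0.47x1 + 0.02x2 + 0.34x5 ≥ 1.07   (nitrogen)
  x1 ≤ 0.5
  x3 ≤ 3.9
  x1, x2, x3, x4, x5 ≥ 0.
At the optimum only urea, potassium sulfate, triple superphosphate, ammonium nitrate are positive (compost blend = 0). The sulfur, phosphorus (P₂O₅), nitrogen, the urea cap requirements are met with equality.
That vertex is x1 = 0.5, x3 = 1.501, x4 = 1.979, x5 = 2.456.
Cost = 0.44·0.5 + 0.7·1.501 + 0.42·1.979 + 0.38·2.456 = 3.0352.

$3.04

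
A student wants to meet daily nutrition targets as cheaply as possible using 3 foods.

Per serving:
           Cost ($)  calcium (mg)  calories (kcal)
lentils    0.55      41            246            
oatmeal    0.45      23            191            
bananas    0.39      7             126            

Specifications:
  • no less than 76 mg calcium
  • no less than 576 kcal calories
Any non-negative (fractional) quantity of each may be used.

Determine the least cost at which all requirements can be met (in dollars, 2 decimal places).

Set it up as a linear program. Let x1 = servings of lentils, x2 = servings of oatmeal, x3 = servings of bananas.
min 0.55x1 + 0.45x2 + 0.39x3 subject to:
  41x1 + 23x2 + 7x3 ≥ 76   (calcium)
  246x1 + 191x2 + 126x3 ≥ 576   (calories)
  x1, x2, x3 ≥ 0.
At the optimum only lentils is positive (oatmeal, bananas = 0). The calories requirement is met with equality.
Optimal quantities: lentils = 2.341 servings.
Objective = 0.55·2.341 = 1.2876.

$1.29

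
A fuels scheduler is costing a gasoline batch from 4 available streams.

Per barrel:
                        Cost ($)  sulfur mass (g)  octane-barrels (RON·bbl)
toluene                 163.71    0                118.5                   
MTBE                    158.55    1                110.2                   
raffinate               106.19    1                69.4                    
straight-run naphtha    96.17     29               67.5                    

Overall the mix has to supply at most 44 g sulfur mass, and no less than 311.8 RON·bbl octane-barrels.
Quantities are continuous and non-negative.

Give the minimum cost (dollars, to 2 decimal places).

$430.76

Let x1 = barrels of toluene, x2 = barrels of MTBE, x3 = barrels of raffinate, x4 = barrels of straight-run naphtha.
Minimize 163.71x1 + 158.55x2 + 106.19x3 + 96.17x4 subject to:
  1x2 + 1x3 + 29x4 ≤ 44   (sulfur mass)
  118.5x1 + 110.2x2 + 69.4x3 + 67.5x4 ≥ 311.8   (octane-barrels)
  x1, x2, x3, x4 ≥ 0.
The optimal basis is {toluene}; MTBE, raffinate, straight-run naphtha drop out. Binding constraint: octane-barrels.
So toluene = 2.63122 barrels.
Hence cost = 163.71·2.63122 = $430.7570.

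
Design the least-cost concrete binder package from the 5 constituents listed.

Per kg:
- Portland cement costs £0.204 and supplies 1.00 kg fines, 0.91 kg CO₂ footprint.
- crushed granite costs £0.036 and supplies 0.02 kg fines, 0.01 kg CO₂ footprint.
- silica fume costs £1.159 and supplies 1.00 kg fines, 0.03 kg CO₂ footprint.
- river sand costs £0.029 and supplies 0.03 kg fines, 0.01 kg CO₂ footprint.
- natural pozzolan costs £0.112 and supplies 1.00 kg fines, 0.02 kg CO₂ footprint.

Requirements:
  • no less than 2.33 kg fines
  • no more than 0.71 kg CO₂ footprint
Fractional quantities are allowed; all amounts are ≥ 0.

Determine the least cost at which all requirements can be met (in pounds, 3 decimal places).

£0.261

Let x1 = kg of Portland cement, x2 = kg of crushed granite, x3 = kg of silica fume, x4 = kg of river sand, x5 = kg of natural pozzolan.
min 0.204x1 + 0.036x2 + 1.159x3 + 0.029x4 + 0.112x5 s.t.:
  1x1 + 0.02x2 + 1x3 + 0.03x4 + 1x5 ≥ 2.33   (fines)
  0.91x1 + 0.01x2 + 0.03x3 + 0.01x4 + 0.02x5 ≤ 0.71   (CO₂ footprint)
  x1, x2, x3, x4, x5 ≥ 0.
The minimum-cost mix takes nothing from Portland cement, crushed granite, silica fume, river sand — only natural pozzolan. The fines requirement is met with equality.
Solving gives x5 = 2.33.
Cost = 0.112·2.33 = 0.26096.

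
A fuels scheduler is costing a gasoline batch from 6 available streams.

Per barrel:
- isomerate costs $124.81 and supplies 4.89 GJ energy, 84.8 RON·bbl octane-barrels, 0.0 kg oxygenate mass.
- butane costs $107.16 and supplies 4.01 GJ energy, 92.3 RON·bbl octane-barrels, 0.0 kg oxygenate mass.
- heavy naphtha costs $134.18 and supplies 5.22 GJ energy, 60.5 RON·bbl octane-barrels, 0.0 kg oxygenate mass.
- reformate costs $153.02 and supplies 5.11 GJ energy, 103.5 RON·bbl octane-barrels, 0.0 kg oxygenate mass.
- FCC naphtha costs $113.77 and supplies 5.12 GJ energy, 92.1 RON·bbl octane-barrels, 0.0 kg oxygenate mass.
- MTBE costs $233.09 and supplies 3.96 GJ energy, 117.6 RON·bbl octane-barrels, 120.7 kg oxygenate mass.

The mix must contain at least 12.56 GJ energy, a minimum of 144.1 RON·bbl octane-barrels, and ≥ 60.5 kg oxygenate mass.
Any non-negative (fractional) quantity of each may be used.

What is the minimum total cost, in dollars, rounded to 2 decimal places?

Set it up as a linear program. Let x1 = barrels of isomerate, x2 = barrels of butane, x3 = barrels of heavy naphtha, x4 = barrels of reformate, x5 = barrels of FCC naphtha, x6 = barrels of MTBE.
Minimise 124.81x1 + 107.16x2 + 134.18x3 + 153.02x4 + 113.77x5 + 233.09x6 with:
  4.89x1 + 4.01x2 + 5.22x3 + 5.11x4 + 5.12x5 + 3.96x6 ≥ 12.56   (energy)
  84.8x1 + 92.3x2 + 60.5x3 + 103.5x4 + 92.1x5 + 117.6x6 ≥ 144.1   (octane-barrels)
  120.7x6 ≥ 60.5   (oxygenate mass)
  x1, x2, x3, x4, x5, x6 ≥ 0.
At the optimum only FCC naphtha, MTBE are positive (isomerate, butane, heavy naphtha, reformate = 0). There the energy and oxygenate mass constraints are tight.
Solving gives x5 = 2.06545, x6 = 0.501243.
Objective = 113.77·2.06545 + 233.09·0.501243 = 351.8210.

$351.82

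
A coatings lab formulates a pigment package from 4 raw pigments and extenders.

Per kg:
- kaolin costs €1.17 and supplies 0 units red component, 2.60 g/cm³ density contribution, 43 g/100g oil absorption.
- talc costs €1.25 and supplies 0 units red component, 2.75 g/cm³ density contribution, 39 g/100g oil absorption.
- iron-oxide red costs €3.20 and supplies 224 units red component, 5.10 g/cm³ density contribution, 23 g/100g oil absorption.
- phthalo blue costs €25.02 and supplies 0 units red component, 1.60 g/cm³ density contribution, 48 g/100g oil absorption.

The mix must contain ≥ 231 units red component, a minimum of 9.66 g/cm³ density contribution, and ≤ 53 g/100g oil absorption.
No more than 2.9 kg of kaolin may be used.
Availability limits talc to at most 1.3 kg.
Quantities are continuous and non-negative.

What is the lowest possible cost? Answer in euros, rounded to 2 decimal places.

€5.89

Let x1 = kg of kaolin, x2 = kg of talc, x3 = kg of iron-oxide red, x4 = kg of phthalo blue.
Minimize 1.17x1 + 1.25x2 + 3.2x3 + 25.02x4 with:
  224x3 ≥ 231   (red component)
  2.6x1 + 2.75x2 + 5.1x3 + 1.6x4 ≥ 9.66   (density contribution)
  43x1 + 39x2 + 23x3 + 48x4 ≤ 53   (oil absorption)
  x1 ≤ 2.9
  x2 ≤ 1.3
  x1, x2, x3, x4 ≥ 0.
The optimal basis is {talc, iron-oxide red}; kaolin, phthalo blue drop out. Binding constraints: density contribution and oil absorption.
Solving gives x2 = 0.3547, x3 = 1.703.
Cost = 1.25·0.3547 + 3.2·1.703 = 5.8930.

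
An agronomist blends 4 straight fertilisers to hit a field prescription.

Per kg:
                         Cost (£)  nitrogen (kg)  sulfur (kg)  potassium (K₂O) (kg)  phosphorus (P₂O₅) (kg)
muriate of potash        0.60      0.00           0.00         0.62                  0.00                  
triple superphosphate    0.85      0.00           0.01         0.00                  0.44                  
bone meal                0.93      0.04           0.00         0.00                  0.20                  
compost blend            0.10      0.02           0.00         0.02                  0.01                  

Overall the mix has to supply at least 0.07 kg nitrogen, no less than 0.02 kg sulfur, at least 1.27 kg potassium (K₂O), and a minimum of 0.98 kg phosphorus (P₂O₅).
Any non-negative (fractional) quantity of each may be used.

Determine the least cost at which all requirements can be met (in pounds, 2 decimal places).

Set it up as a linear program. Let x1 = kg of muriate of potash, x2 = kg of triple superphosphate, x3 = kg of bone meal, x4 = kg of compost blend.
Minimize 0.6x1 + 0.85x2 + 0.93x3 + 0.1x4 with:
  0.04x3 + 0.02x4 ≥ 0.07   (nitrogen)
  0.01x2 ≥ 0.02   (sulfur)
  0.62x1 + 0.02x4 ≥ 1.27   (potassium (K₂O))
  0.44x2 + 0.2x3 + 0.01x4 ≥ 0.98   (phosphorus (P₂O₅))
  x1, x2, x3, x4 ≥ 0.
The optimal basis is {muriate of potash, triple superphosphate, compost blend}; bone meal drops out. Binding constraints: nitrogen, potassium (K₂O), phosphorus (P₂O₅).
Optimal quantities: muriate of potash = 1.935 kg, triple superphosphate = 2.148 kg, compost blend = 3.5 kg.
Objective = 0.6·1.935 + 0.85·2.148 + 0.1·3.5 = 3.3368.

£3.34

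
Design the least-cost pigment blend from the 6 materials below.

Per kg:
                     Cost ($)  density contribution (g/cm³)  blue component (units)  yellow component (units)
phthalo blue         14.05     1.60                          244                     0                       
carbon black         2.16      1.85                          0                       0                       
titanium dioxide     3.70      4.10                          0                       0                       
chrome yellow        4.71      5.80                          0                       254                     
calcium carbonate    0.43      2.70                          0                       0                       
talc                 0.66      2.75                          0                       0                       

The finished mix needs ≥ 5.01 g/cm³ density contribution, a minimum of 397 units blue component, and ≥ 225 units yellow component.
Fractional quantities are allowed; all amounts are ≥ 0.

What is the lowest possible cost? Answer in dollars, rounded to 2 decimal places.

Let x1 = kg of phthalo blue, x2 = kg of carbon black, x3 = kg of titanium dioxide, x4 = kg of chrome yellow, x5 = kg of calcium carbonate, x6 = kg of talc.
Minimise 14.05x1 + 2.16x2 + 3.7x3 + 4.71x4 + 0.43x5 + 0.66x6 with:
  1.6x1 + 1.85x2 + 4.1x3 + 5.8x4 + 2.7x5 + 2.75x6 ≥ 5.01   (density contribution)
  244x1 ≥ 397   (blue component)
  254x4 ≥ 225   (yellow component)
  x1, x2, x3, x4, x5, x6 ≥ 0.
The cheapest feasible vertex uses only phthalo blue, chrome yellow; carbon black, titanium dioxide, calcium carbonate, talc are not used. Binding constraints: blue component and yellow component.
So phthalo blue = 1.627 kg, chrome yellow = 0.8858 kg.
Cost = 14.05·1.627 + 4.71·0.8858 = 27.0315.

$27.03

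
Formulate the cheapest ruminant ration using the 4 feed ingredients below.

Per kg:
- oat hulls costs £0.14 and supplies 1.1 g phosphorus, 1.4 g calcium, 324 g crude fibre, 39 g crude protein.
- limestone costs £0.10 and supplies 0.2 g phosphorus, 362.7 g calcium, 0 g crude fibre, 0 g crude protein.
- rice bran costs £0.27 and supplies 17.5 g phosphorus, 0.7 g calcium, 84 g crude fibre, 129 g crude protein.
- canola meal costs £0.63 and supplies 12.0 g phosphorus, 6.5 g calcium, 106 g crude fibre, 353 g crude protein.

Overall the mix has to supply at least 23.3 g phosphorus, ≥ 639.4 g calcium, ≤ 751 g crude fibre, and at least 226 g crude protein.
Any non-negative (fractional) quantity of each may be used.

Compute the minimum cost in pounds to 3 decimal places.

Let x1 = kg of oat hulls, x2 = kg of limestone, x3 = kg of rice bran, x4 = kg of canola meal.
Minimise 0.14x1 + 0.1x2 + 0.27x3 + 0.63x4 subject to:
  1.1x1 + 0.2x2 + 17.5x3 + 12x4 ≥ 23.3   (phosphorus)
  1.4x1 + 362.7x2 + 0.7x3 + 6.5x4 ≥ 639.4   (calcium)
  324x1 + 84x3 + 106x4 ≤ 751   (crude fibre)
  39x1 + 129x3 + 353x4 ≥ 226   (crude protein)
  x1, x2, x3, x4 ≥ 0.
The minimum-cost mix takes nothing from oat hulls — only limestone, rice bran, canola meal. Binding constraints: phosphorus, calcium, crude protein.
Solving gives x2 = 1.757, x3 = 1.164, x4 = 0.2148.
Objective = 0.1·1.757 + 0.27·1.164 + 0.63·0.2148 = 0.62530.

£0.625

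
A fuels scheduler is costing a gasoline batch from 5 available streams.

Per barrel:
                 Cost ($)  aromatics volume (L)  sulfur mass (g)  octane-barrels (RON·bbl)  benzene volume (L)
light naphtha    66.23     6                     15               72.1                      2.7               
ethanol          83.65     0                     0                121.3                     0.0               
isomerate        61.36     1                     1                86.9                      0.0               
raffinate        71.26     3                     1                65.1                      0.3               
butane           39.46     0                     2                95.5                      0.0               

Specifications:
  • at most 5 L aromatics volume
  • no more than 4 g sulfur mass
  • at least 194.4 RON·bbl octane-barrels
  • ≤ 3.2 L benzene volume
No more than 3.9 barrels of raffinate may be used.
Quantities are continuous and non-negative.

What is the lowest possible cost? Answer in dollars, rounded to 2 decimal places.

This is a linear program. Let x1 = barrels of light naphtha, x2 = barrels of ethanol, x3 = barrels of isomerate, x4 = barrels of raffinate, x5 = barrels of butane.
Minimise 66.23x1 + 83.65x2 + 61.36x3 + 71.26x4 + 39.46x5 s.t.:
  6x1 + 1x3 + 3x4 ≤ 5   (aromatics volume)
  15x1 + 1x3 + 1x4 + 2x5 ≤ 4   (sulfur mass)
  72.1x1 + 121.3x2 + 86.9x3 + 65.1x4 + 95.5x5 ≥ 194.4   (octane-barrels)
  2.7x1 + 0.3x4 ≤ 3.2   (benzene volume)
  x4 ≤ 3.9
  x1, x2, x3, x4, x5 ≥ 0.
The optimal basis is {ethanol, butane}; light naphtha, isomerate, raffinate drop out. There the sulfur mass and octane-barrels constraints are tight.
Solving gives x2 = 0.02803, x5 = 2.
Total cost: 83.65·0.02803 + 39.46·2 = 81.2647.

$81.26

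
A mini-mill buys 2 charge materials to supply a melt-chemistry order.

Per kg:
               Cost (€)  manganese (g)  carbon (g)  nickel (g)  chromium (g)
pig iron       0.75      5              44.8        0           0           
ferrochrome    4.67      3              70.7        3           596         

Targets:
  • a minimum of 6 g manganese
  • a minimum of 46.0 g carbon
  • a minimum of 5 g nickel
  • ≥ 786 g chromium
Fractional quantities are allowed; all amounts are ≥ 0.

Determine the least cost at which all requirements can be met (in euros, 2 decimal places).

This is a linear program. Let x1 = kg of pig iron, x2 = kg of ferrochrome.
Minimize 0.75x1 + 4.67x2 subject to:
  5x1 + 3x2 ≥ 6   (manganese)
  44.8x1 + 70.7x2 ≥ 46   (carbon)
  3x2 ≥ 5   (nickel)
  596x2 ≥ 786   (chromium)
  x1, x2 ≥ 0.
Both inputs are positive at the optimum. There the manganese and nickel constraints are tight.
Solving gives x1 = 0.2, x2 = 1.667.
Objective = 0.75·0.2 + 4.67·1.667 = 7.9349.

€7.93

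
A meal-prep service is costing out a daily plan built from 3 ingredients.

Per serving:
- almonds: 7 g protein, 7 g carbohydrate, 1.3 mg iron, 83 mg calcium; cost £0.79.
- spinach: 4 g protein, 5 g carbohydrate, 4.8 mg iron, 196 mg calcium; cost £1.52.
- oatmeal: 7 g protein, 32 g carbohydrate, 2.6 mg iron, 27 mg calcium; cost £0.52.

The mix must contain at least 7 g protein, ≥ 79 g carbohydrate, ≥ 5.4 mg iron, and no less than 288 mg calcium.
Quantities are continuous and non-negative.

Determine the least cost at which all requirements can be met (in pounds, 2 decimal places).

£2.94

Treat it as an LP. Let x1 = servings of almonds, x2 = servings of spinach, x3 = servings of oatmeal.
Minimise 0.79x1 + 1.52x2 + 0.52x3 s.t.:
  7x1 + 4x2 + 7x3 ≥ 7   (protein)
  7x1 + 5x2 + 32x3 ≥ 79   (carbohydrate)
  1.3x1 + 4.8x2 + 2.6x3 ≥ 5.4   (iron)
  83x1 + 196x2 + 27x3 ≥ 288   (calcium)
  x1, x2, x3 ≥ 0.
The optimal basis is {spinach, oatmeal}; almonds drops out. There the carbohydrate and calcium constraints are tight.
That vertex is x2 = 1.154, x3 = 2.288.
Cost = 1.52·1.154 + 0.52·2.288 = 2.9438.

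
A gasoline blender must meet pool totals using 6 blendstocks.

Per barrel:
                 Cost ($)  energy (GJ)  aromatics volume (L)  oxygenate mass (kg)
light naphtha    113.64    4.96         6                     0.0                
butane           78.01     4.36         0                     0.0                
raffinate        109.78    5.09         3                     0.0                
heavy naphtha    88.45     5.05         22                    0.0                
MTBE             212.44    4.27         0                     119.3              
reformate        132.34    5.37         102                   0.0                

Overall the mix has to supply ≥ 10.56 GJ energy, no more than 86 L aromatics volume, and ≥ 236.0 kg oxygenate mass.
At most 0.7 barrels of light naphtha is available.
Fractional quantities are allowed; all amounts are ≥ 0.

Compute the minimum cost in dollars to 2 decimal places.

$457.26

Treat it as an LP. Let x1 = barrels of light naphtha, x2 = barrels of butane, x3 = barrels of raffinate, x4 = barrels of heavy naphtha, x5 = barrels of MTBE, x6 = barrels of reformate.
min 113.64x1 + 78.01x2 + 109.78x3 + 88.45x4 + 212.44x5 + 132.34x6 s.t.:
  4.96x1 + 4.36x2 + 5.09x3 + 5.05x4 + 4.27x5 + 5.37x6 ≥ 10.56   (energy)
  6x1 + 3x3 + 22x4 + 102x6 ≤ 86   (aromatics volume)
  119.3x5 ≥ 236   (oxygenate mass)
  x1 ≤ 0.7
  x1, x2, x3, x4, x5, x6 ≥ 0.
At the optimum only heavy naphtha, MTBE are positive (light naphtha, butane, raffinate, reformate = 0). Binding constraints: energy and oxygenate mass.
Optimal quantities: heavy naphtha = 0.41843 barrels, MTBE = 1.9782 barrels.
Cost = 88.45·0.41843 + 212.44·1.9782 = 457.2589.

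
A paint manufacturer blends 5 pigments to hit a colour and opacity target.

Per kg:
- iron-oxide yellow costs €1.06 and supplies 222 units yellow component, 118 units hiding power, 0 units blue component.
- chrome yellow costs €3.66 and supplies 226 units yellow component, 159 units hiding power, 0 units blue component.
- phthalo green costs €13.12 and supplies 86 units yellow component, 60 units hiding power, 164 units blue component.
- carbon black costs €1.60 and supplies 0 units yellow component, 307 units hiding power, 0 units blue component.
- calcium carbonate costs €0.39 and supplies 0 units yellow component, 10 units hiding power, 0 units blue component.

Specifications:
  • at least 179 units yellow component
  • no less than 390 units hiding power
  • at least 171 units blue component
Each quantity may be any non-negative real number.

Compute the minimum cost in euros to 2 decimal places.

Let x1 = kg of iron-oxide yellow, x2 = kg of chrome yellow, x3 = kg of phthalo green, x4 = kg of carbon black, x5 = kg of calcium carbonate.
min 1.06x1 + 3.66x2 + 13.12x3 + 1.6x4 + 0.39x5 with:
  222x1 + 226x2 + 86x3 ≥ 179   (yellow component)
  118x1 + 159x2 + 60x3 + 307x4 + 10x5 ≥ 390   (hiding power)
  164x3 ≥ 171   (blue component)
  x1, x2, x3, x4, x5 ≥ 0.
At the optimum only iron-oxide yellow, phthalo green, carbon black are positive (chrome yellow, calcium carbonate = 0). There the yellow component, hiding power, blue component constraints are tight.
So iron-oxide yellow = 0.4024 kg, phthalo green = 1.043 kg, carbon black = 0.9119 kg.
Cost = 1.06·0.4024 + 13.12·1.043 + 1.6·0.9119 = 15.5697.

€15.57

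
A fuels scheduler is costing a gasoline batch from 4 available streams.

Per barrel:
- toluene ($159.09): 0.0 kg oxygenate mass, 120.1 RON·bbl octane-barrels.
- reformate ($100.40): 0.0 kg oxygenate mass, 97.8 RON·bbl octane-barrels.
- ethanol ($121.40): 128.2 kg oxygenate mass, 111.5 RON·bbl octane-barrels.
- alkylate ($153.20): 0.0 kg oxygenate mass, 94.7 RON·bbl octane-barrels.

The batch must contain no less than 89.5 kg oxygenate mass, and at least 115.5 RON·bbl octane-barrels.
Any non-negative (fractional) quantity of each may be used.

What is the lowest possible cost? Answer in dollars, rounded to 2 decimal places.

$123.41

Let x1 = barrels of toluene, x2 = barrels of reformate, x3 = barrels of ethanol, x4 = barrels of alkylate.
Minimise 159.09x1 + 100.4x2 + 121.4x3 + 153.2x4 with:
  128.2x3 ≥ 89.5   (oxygenate mass)
  120.1x1 + 97.8x2 + 111.5x3 + 94.7x4 ≥ 115.5   (octane-barrels)
  x1, x2, x3, x4 ≥ 0.
The optimal basis is {reformate, ethanol}; toluene, alkylate drop out. There the oxygenate mass and octane-barrels constraints are tight.
So reformate = 0.3851 barrels, ethanol = 0.6981 barrels.
Total cost: 100.4·0.3851 + 121.4·0.6981 = 123.4134.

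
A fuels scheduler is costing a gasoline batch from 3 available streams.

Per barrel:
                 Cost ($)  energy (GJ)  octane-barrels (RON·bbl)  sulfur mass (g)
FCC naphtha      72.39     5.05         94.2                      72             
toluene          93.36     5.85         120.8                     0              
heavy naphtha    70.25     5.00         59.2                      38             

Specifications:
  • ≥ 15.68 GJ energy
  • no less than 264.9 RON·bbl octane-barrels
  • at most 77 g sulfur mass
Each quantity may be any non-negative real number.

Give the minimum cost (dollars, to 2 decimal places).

This is a linear program. Let x1 = barrels of FCC naphtha, x2 = barrels of toluene, x3 = barrels of heavy naphtha.
Minimize 72.39x1 + 93.36x2 + 70.25x3 with:
  5.05x1 + 5.85x2 + 5x3 ≥ 15.68   (energy)
  94.2x1 + 120.8x2 + 59.2x3 ≥ 264.9   (octane-barrels)
  72x1 + 38x3 ≤ 77   (sulfur mass)
  x1, x2, x3 ≥ 0.
The optimal mix uses every input. The energy, octane-barrels, sulfur mass requirements are met with equality.
That vertex is x1 = 0.413874, x2 = 1.26141, x3 = 1.24213.
Objective = 72.39·0.413874 + 93.36·1.26141 + 70.25·1.24213 = 234.9852.

$234.99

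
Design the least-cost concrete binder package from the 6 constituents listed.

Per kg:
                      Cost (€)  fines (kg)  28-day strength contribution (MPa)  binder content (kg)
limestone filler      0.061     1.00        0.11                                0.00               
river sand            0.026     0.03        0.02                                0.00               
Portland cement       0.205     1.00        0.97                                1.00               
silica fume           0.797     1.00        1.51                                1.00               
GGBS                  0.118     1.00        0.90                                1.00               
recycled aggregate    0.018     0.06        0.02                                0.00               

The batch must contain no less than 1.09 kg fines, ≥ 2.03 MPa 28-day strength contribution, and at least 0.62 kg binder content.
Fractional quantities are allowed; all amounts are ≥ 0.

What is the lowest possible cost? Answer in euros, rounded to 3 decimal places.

€0.266

Set it up as a linear program. Let x1 = kg of limestone filler, x2 = kg of river sand, x3 = kg of Portland cement, x4 = kg of silica fume, x5 = kg of GGBS, x6 = kg of recycled aggregate.
Minimize 0.061x1 + 0.026x2 + 0.205x3 + 0.797x4 + 0.118x5 + 0.018x6 with:
  1x1 + 0.03x2 + 1x3 + 1x4 + 1x5 + 0.06x6 ≥ 1.09   (fines)
  0.11x1 + 0.02x2 + 0.97x3 + 1.51x4 + 0.9x5 + 0.02x6 ≥ 2.03   (28-day strength contribution)
  1x3 + 1x4 + 1x5 ≥ 0.62   (binder content)
  x1, x2, x3, x4, x5, x6 ≥ 0.
At the optimum only GGBS is positive (limestone filler, river sand, Portland cement, silica fume, recycled aggregate = 0). The 28-day strength contribution requirement is met with equality.
So GGBS = 2.256 kg.
Total cost: 0.118·2.256 = 0.26621.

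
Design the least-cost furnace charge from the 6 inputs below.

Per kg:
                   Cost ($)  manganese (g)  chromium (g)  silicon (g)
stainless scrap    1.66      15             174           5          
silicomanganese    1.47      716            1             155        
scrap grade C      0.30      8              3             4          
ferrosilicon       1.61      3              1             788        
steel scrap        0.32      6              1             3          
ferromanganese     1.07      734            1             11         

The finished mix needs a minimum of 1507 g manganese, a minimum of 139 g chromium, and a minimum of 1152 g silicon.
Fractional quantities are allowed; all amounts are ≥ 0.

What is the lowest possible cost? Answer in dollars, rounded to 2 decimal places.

Let x1 = kg of stainless scrap, x2 = kg of silicomanganese, x3 = kg of scrap grade C, x4 = kg of ferrosilicon, x5 = kg of steel scrap, x6 = kg of ferromanganese.
Minimize 1.66x1 + 1.47x2 + 0.3x3 + 1.61x4 + 0.32x5 + 1.07x6 with:
  15x1 + 716x2 + 8x3 + 3x4 + 6x5 + 734x6 ≥ 1507   (manganese)
  174x1 + 1x2 + 3x3 + 1x4 + 1x5 + 1x6 ≥ 139   (chromium)
  5x1 + 155x2 + 4x3 + 788x4 + 3x5 + 11x6 ≥ 1152   (silicon)
  x1, x2, x3, x4, x5, x6 ≥ 0.
The minimum-cost mix takes nothing from silicomanganese, scrap grade C, steel scrap — only stainless scrap, ferrosilicon, ferromanganese. Binding constraints: manganese, chromium, silicon.
Optimal quantities: stainless scrap = 0.779 kg, ferrosilicon = 1.429 kg, ferromanganese = 2.031 kg.
Total cost: 1.66·0.779 + 1.61·1.429 + 1.07·2.031 = 5.7670.

$5.77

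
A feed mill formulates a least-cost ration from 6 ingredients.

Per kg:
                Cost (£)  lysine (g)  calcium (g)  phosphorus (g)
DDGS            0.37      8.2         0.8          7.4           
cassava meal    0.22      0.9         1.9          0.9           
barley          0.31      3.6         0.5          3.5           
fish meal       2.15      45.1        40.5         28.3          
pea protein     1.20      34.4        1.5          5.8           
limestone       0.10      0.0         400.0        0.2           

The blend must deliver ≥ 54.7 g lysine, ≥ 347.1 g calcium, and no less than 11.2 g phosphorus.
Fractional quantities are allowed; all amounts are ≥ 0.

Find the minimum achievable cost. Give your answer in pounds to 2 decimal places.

Let x1 = kg of DDGS, x2 = kg of cassava meal, x3 = kg of barley, x4 = kg of fish meal, x5 = kg of pea protein, x6 = kg of limestone.
Minimise 0.37x1 + 0.22x2 + 0.31x3 + 2.15x4 + 1.2x5 + 0.1x6 with:
  8.2x1 + 0.9x2 + 3.6x3 + 45.1x4 + 34.4x5 ≥ 54.7   (lysine)
  0.8x1 + 1.9x2 + 0.5x3 + 40.5x4 + 1.5x5 + 400x6 ≥ 347.1   (calcium)
  7.4x1 + 0.9x2 + 3.5x3 + 28.3x4 + 5.8x5 + 0.2x6 ≥ 11.2   (phosphorus)
  x1, x2, x3, x4, x5, x6 ≥ 0.
The cheapest feasible vertex uses only DDGS, pea protein, limestone; cassava meal, barley, fish meal are not used. There the lysine, calcium, phosphorus constraints are tight.
That vertex is x1 = 0.3, x5 = 1.519, x6 = 0.8615.
Hence cost = 0.37·0.3 + 1.2·1.519 + 0.1·0.8615 = £2.0200.

£2.02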